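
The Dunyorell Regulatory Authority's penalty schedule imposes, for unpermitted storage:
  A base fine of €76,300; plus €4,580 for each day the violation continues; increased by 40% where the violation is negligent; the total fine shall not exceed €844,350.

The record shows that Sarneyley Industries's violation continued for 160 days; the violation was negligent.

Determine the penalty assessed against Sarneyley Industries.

€844,350

Per-day component: 160 × €4,580 = €732,800
Base plus per-day: €76,300 + €732,800 = €809,100
Enhancement: 40% of €809,100 = €323,640
Enhanced fine: €809,100 + €323,640 = €1,132,740
Cap at €844,350: €1,132,740 exceeds the cap → €844,350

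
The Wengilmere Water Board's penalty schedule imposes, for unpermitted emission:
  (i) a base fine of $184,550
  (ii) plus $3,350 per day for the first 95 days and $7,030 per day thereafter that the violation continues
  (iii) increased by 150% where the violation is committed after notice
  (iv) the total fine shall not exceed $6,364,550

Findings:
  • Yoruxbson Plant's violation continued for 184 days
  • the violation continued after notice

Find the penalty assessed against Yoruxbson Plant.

First 95 days: 95 × $3,350 = $318,250
Remaining days: (184 − 95) × $7,030 = $625,670
Per-day component: $318,250 + $625,670 = $943,920
Base plus per-day: $184,550 + $943,920 = $1,128,470
Enhancement: 150% of $1,128,470 = $1,692,705
Enhanced fine: $1,128,470 + $1,692,705 = $2,821,175
Cap at $6,364,550: $2,821,175 is within the cap, no reduction.

$2,821,175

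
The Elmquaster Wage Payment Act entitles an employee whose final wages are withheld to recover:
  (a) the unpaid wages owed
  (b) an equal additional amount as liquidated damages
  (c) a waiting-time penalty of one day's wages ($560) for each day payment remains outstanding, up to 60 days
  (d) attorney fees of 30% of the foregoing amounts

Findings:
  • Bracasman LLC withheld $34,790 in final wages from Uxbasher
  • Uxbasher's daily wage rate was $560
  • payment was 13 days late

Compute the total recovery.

Liquidated damages (equal amount): $34,790
Penalty days: min(13, 60) = 13
Waiting-time penalty: 13 × $560 = $7,280
Subtotal: $34,790 + $34,790 + $7,280 = $76,860
Attorney fees: 30% of $76,860 = $23,058
Total award: $76,860 + $23,058 = $99,918

$99,918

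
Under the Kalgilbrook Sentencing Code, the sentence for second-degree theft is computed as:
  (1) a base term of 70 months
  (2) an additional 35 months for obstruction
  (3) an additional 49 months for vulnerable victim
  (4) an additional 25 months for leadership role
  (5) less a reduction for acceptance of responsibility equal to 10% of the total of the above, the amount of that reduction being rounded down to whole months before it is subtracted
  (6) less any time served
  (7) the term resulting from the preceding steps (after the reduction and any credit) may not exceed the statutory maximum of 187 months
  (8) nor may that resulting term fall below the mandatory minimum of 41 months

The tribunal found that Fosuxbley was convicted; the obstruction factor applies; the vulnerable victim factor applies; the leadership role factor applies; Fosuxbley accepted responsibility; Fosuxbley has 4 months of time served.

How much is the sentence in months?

158 months

Obstruction enhancement: +35 months
Vulnerable victim enhancement: +49 months
Leadership role enhancement: +25 months
Adjusted term: 70 months + 35 months + 49 months + 25 months = 179 months
Acceptance of responsibility reduction: 10% of 179 months = 17 months (rounded down)
After reduction: 179 − 17 = 162 months
Less time served: 162 months − 4 months = 158 months
Cap at 187 months: 158 months is within the cap, no reduction.
Minimum 41 months: 158 months meets the minimum, no increase.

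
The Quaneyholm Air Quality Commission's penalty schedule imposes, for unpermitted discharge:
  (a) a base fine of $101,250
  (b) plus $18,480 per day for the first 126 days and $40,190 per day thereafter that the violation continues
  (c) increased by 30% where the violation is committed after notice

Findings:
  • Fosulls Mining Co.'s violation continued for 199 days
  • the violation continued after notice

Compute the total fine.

$6,972,680

First 126 days: 126 × $18,480 = $2,328,480
Remaining days: (199 − 126) × $40,190 = $2,933,870
Per-day component: $2,328,480 + $2,933,870 = $5,262,350
Base plus per-day: $101,250 + $5,262,350 = $5,363,600
Enhancement: 30% of $5,363,600 = $1,609,080
Enhanced fine: $5,363,600 + $1,609,080 = $6,972,680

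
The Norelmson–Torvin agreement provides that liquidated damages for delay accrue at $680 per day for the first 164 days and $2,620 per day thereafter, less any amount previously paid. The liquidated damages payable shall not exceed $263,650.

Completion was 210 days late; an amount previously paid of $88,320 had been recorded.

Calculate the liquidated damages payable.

First 164 days: 164 × $680 = $111,520
Remaining days: (210 − 164) × $2,620 = $120,520
Accrued per-day damages: $111,520 + $120,520 = $232,040
Less amount previously paid: $232,040 − $88,320 = $143,720
Cap at $263,650: $143,720 is within the cap, no reduction.

$143,720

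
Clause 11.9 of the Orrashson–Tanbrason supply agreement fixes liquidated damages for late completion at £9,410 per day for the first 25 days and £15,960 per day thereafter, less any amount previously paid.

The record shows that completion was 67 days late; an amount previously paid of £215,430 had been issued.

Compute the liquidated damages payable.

First 25 days: 25 × £9,410 = £235,250
Remaining days: (67 − 25) × £15,960 = £670,320
Accrued per-day damages: £235,250 + £670,320 = £905,570
Less amount previously paid: £905,570 − £215,430 = £690,140

£690,140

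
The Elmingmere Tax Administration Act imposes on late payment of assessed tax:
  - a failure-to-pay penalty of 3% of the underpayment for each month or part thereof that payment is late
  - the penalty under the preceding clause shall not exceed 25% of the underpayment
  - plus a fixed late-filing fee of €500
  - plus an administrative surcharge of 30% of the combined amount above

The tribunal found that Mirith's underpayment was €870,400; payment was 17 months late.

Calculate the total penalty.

€283,530

Accrued rate: 3% × 17 = 51%, capped at 25% → 25%
Failure-to-pay penalty: 25% of €870,400 = €217,600
Penalty before surcharge: €217,600 + €500 = €218,100
Administrative surcharge: 30% of €218,100 = €65,430
Total penalty: €218,100 + €65,430 = €283,530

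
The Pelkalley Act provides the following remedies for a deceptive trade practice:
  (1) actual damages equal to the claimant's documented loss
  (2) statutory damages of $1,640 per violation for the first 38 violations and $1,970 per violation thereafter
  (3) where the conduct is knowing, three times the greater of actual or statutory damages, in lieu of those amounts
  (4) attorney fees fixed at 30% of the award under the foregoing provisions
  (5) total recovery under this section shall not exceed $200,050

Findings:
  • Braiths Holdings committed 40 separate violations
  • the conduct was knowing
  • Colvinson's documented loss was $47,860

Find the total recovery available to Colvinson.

First 38 violations: 38 × $1,640 = $62,320
Remaining violations: (40 − 38) × $1,970 = $3,940
Statutory damages: $62,320 + $3,940 = $66,260
Greater of actual damages ($47,860) or statutory damages ($66,260): $66,260
Trebled: 3 × $66,260 = $198,780
Attorney fees: 30% of $198,780 = $59,634
Total before cap: $198,780 + $59,634 = $258,414
Cap at $200,050: $258,414 exceeds the cap → $200,050

Total recovery: $200,050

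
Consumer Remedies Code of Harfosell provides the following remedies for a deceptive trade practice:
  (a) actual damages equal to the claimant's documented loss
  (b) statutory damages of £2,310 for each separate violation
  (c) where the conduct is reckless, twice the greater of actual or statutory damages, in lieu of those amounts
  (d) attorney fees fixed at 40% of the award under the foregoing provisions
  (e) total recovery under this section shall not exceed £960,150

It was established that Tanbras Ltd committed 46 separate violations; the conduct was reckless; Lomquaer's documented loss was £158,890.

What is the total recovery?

Total recovery: £444,892

Statutory damages: 46 × £2,310 = £106,260
Greater of actual damages (£158,890) or statutory damages (£106,260): £158,890
Doubled: 2 × £158,890 = £317,780
Attorney fees: 40% of £317,780 = £127,112
Total before cap: £317,780 + £127,112 = £444,892
Cap at £960,150: £444,892 is within the cap, no reduction.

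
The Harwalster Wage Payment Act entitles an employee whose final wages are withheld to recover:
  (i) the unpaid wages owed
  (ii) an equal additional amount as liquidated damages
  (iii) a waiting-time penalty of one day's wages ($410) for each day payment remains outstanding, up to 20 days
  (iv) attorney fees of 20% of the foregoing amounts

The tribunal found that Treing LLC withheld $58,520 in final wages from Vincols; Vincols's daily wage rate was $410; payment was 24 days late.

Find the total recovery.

Liquidated damages (equal amount): $58,520
Penalty days: min(24, 20) = 20
Waiting-time penalty: 20 × $410 = $8,200
Subtotal: $58,520 + $58,520 + $8,200 = $125,240
Attorney fees: 20% of $125,240 = $25,048
Total award: $125,240 + $25,048 = $150,288

$150,288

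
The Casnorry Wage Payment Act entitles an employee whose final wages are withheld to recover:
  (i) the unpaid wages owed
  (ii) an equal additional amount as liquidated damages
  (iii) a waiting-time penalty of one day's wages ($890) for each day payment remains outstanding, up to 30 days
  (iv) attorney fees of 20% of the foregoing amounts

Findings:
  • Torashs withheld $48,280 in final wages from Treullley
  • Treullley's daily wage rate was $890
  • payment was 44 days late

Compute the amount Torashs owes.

$147,912

Liquidated damages (equal amount): $48,280
Penalty days: min(44, 30) = 30
Waiting-time penalty: 30 × $890 = $26,700
Subtotal: $48,280 + $48,280 + $26,700 = $123,260
Attorney fees: 20% of $123,260 = $24,652
Total award: $123,260 + $24,652 = $147,912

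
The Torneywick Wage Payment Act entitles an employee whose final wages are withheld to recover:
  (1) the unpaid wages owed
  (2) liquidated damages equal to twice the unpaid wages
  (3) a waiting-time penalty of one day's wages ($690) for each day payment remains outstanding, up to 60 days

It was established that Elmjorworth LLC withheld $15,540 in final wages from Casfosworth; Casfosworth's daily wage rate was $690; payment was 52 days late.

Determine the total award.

$82,500

Doubled: 2 × $15,540 = $31,080
Penalty days: min(52, 60) = 52
Waiting-time penalty: 52 × $690 = $35,880
Total award: $15,540 + $31,080 + $35,880 = $82,500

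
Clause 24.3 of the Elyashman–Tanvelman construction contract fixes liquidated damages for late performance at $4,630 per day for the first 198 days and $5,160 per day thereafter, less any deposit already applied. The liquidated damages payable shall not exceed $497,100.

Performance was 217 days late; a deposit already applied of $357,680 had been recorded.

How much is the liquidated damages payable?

First 198 days: 198 × $4,630 = $916,740
Remaining days: (217 − 198) × $5,160 = $98,040
Accrued per-day damages: $916,740 + $98,040 = $1,014,780
Less deposit already applied: $1,014,780 − $357,680 = $657,100
Cap at $497,100: $657,100 exceeds the cap → $497,100

Liquidated damages: $497,100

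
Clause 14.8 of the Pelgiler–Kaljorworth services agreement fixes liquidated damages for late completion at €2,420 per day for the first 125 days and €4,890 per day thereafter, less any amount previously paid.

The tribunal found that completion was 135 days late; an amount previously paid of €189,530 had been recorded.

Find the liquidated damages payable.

€161,870

First 125 days: 125 × €2,420 = €302,500
Remaining days: (135 − 125) × €4,890 = €48,900
Accrued per-day damages: €302,500 + €48,900 = €351,400
Less amount previously paid: €351,400 − €189,530 = €161,870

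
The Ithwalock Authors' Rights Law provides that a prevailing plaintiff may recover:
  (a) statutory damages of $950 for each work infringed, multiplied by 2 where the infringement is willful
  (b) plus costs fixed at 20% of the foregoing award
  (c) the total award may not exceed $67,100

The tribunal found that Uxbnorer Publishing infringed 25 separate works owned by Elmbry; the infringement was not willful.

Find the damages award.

Statutory damages: 25 × $950 = $23,750
Infringement not willful: no ×2 enhancement.
Costs: 20% of $23,750 = $4,750
Award plus costs: $23,750 + $4,750 = $28,500
Cap at $67,100: $28,500 is within the cap, no reduction.

Award: $28,500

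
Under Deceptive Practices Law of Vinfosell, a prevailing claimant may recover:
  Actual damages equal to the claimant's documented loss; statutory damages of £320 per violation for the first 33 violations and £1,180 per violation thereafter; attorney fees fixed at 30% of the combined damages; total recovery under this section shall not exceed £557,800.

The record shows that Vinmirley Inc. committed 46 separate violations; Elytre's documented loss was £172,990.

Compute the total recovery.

First 33 violations: 33 × £320 = £10,560
Remaining violations: (46 − 33) × £1,180 = £15,340
Statutory damages: £10,560 + £15,340 = £25,900
Combined damages: £172,990 + £25,900 = £198,890
Attorney fees: 30% of £198,890 = £59,667
Total before cap: £198,890 + £59,667 = £258,557
Cap at £557,800: £258,557 is within the cap, no reduction.

Total recovery: £258,557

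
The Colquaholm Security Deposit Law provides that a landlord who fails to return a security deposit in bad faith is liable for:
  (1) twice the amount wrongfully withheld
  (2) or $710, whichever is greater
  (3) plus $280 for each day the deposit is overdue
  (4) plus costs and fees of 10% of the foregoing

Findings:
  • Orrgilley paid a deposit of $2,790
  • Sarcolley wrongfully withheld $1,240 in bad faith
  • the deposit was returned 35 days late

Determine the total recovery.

$13,508

Doubled: 2 × $1,240 = $2,480
Minimum $710: $2,480 meets the minimum, no increase.
Late-return penalty: 35 × $280 = $9,800
Damages plus late penalty: $2,480 + $9,800 = $12,280
Costs and fees: 10% of $12,280 = $1,228
Total recovery: $12,280 + $1,228 = $13,508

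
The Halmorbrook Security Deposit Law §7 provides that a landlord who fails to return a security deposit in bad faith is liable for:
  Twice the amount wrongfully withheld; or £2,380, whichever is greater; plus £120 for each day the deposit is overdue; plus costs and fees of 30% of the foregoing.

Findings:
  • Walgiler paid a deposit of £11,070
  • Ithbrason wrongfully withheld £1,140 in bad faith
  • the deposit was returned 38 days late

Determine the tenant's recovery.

£9,022

Doubled: 2 × £1,140 = £2,280
Minimum £2,380: £2,280 is below the minimum → £2,380
Late-return penalty: 38 × £120 = £4,560
Damages plus late penalty: £2,380 + £4,560 = £6,940
Costs and fees: 30% of £6,940 = £2,082
Total recovery: £6,940 + £2,082 = £9,022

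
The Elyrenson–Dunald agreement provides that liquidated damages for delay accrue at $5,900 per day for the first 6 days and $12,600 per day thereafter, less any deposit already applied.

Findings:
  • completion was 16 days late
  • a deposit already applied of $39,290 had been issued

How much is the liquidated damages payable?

$122,110

First 6 days: 6 × $5,900 = $35,400
Remaining days: (16 − 6) × $12,600 = $126,000
Accrued per-day damages: $35,400 + $126,000 = $161,400
Less deposit already applied: $161,400 − $39,290 = $122,110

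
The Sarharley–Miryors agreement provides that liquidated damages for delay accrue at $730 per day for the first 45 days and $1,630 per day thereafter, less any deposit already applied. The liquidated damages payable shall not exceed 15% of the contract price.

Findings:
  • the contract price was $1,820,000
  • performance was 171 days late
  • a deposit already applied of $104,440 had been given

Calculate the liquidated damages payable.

First 45 days: 45 × $730 = $32,850
Remaining days: (171 − 45) × $1,630 = $205,380
Accrued per-day damages: $32,850 + $205,380 = $238,230
Less deposit already applied: $238,230 − $104,440 = $133,790
Cap: 15% of $1,820,000 = $273,000
Cap at $273,000: $133,790 is within the cap, no reduction.

$133,790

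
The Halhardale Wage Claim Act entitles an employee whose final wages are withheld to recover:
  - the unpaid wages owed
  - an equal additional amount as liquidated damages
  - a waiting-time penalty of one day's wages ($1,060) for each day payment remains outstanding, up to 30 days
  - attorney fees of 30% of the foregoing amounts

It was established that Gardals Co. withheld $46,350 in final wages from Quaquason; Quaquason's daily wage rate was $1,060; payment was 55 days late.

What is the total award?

Total award: $161,850

Liquidated damages (equal amount): $46,350
Penalty days: min(55, 30) = 30
Waiting-time penalty: 30 × $1,060 = $31,800
Subtotal: $46,350 + $46,350 + $31,800 = $124,500
Attorney fees: 30% of $124,500 = $37,350
Total award: $124,500 + $37,350 = $161,850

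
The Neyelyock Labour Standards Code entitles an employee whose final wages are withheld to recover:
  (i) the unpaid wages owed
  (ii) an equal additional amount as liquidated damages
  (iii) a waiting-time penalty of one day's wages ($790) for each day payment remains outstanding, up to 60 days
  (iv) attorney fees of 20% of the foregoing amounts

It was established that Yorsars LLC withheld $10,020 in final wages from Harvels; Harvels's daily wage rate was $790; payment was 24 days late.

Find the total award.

$46,800

Liquidated damages (equal amount): $10,020
Penalty days: min(24, 60) = 24
Waiting-time penalty: 24 × $790 = $18,960
Subtotal: $10,020 + $10,020 + $18,960 = $39,000
Attorney fees: 20% of $39,000 = $7,800
Total award: $39,000 + $7,800 = $46,800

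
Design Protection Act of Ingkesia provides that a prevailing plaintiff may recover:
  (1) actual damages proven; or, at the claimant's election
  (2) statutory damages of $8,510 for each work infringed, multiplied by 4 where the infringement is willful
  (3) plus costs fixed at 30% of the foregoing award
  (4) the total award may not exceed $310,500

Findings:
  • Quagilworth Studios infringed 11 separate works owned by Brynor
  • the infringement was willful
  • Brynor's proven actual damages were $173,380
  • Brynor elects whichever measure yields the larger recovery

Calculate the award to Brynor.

Award: $310,500

Statutory damages: 11 × $8,510 = $93,610
Multiplied by 4: 4 × $93,610 = $374,440
Greater of actual damages ($173,380) or enhanced statutory damages ($374,440): $374,440
Costs: 30% of $374,440 = $112,332
Award plus costs: $374,440 + $112,332 = $486,772
Cap at $310,500: $486,772 exceeds the cap → $310,500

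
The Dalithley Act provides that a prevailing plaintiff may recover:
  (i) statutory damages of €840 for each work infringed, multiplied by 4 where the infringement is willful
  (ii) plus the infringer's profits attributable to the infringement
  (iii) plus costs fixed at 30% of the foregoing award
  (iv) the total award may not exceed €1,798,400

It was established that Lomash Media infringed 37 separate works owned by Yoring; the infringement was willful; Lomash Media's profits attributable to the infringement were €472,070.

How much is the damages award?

€775,307

Statutory damages: 37 × €840 = €31,080
Multiplied by 4: 4 × €31,080 = €124,320
Combined award: €124,320 + €472,070 = €596,390
Costs: 30% of €596,390 = €178,917
Award plus costs: €596,390 + €178,917 = €775,307
Cap at €1,798,400: €775,307 is within the cap, no reduction.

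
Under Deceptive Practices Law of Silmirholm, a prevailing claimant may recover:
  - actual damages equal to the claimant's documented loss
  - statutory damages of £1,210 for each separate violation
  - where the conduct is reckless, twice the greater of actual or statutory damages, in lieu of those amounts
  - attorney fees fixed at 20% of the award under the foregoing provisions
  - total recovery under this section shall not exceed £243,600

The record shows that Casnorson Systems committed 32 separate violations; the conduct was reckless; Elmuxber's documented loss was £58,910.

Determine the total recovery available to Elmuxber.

Statutory damages: 32 × £1,210 = £38,720
Greater of actual damages (£58,910) or statutory damages (£38,720): £58,910
Doubled: 2 × £58,910 = £117,820
Attorney fees: 20% of £117,820 = £23,564
Total before cap: £117,820 + £23,564 = £141,384
Cap at £243,600: £141,384 is within the cap, no reduction.

£141,384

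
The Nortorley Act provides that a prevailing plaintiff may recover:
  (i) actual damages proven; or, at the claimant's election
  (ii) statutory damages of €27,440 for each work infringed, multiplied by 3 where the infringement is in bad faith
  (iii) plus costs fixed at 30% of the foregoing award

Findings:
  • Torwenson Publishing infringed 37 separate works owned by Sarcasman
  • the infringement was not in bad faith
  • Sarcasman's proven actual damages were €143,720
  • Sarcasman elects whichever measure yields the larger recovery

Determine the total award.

Statutory damages: 37 × €27,440 = €1,015,280
Infringement not in bad faith: no ×3 enhancement.
Greater of actual damages (€143,720) or statutory damages (€1,015,280): €1,015,280
Costs: 30% of €1,015,280 = €304,584
Award plus costs: €1,015,280 + €304,584 = €1,319,864

€1,319,864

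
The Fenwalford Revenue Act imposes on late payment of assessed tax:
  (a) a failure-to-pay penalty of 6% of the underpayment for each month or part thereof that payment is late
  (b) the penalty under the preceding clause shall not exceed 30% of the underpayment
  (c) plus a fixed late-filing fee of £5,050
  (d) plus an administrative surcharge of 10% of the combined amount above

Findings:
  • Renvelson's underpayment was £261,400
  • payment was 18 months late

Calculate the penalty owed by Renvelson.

Accrued rate: 6% × 18 = 108%, capped at 30% → 30%
Failure-to-pay penalty: 30% of £261,400 = £78,420
Penalty before surcharge: £78,420 + £5,050 = £83,470
Administrative surcharge: 10% of £83,470 = £8,347
Total penalty: £83,470 + £8,347 = £91,817

Penalty: £91,817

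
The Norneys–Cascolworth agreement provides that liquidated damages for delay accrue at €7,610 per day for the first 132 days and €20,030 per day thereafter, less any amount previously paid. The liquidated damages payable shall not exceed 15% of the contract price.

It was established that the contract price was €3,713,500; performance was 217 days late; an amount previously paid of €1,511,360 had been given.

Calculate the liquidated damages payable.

Liquidated damages: €557,025

First 132 days: 132 × €7,610 = €1,004,520
Remaining days: (217 − 132) × €20,030 = €1,702,550
Accrued per-day damages: €1,004,520 + €1,702,550 = €2,707,070
Less amount previously paid: €2,707,070 − €1,511,360 = €1,195,710
Cap: 15% of €3,713,500 = €557,025
Cap at €557,025: €1,195,710 exceeds the cap → €557,025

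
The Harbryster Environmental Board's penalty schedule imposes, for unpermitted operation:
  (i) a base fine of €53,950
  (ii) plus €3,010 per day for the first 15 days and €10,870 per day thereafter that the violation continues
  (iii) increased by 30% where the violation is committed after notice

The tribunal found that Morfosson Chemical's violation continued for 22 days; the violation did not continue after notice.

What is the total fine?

€175,190

First 15 days: 15 × €3,010 = €45,150
Remaining days: (22 − 15) × €10,870 = €76,090
Per-day component: €45,150 + €76,090 = €121,240
Base plus per-day: €53,950 + €121,240 = €175,190
The violation did not continue after notice: no 30% increase.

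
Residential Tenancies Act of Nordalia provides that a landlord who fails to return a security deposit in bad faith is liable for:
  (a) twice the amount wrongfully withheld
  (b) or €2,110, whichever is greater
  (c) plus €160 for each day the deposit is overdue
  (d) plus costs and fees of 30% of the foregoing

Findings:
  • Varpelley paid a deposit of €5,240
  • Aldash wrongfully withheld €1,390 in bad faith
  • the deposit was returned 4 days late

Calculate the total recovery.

Doubled: 2 × €1,390 = €2,780
Minimum €2,110: €2,780 meets the minimum, no increase.
Late-return penalty: 4 × €160 = €640
Damages plus late penalty: €2,780 + €640 = €3,420
Costs and fees: 30% of €3,420 = €1,026
Total recovery: €3,420 + €1,026 = €4,446

€4,446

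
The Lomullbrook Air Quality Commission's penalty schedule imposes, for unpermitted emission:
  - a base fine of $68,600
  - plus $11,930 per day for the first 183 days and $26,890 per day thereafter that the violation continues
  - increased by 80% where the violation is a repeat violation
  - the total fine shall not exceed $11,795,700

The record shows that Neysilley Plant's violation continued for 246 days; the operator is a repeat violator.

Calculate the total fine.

$7,102,548

First 183 days: 183 × $11,930 = $2,183,190
Remaining days: (246 − 183) × $26,890 = $1,694,070
Per-day component: $2,183,190 + $1,694,070 = $3,877,260
Base plus per-day: $68,600 + $3,877,260 = $3,945,860
Enhancement: 80% of $3,945,860 = $3,156,688
Enhanced fine: $3,945,860 + $3,156,688 = $7,102,548
Cap at $11,795,700: $7,102,548 is within the cap, no reduction.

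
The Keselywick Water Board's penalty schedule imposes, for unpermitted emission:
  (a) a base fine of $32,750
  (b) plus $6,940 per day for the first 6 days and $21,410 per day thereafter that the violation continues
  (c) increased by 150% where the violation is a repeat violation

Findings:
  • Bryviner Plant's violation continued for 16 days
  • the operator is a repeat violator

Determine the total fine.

$721,225

First 6 days: 6 × $6,940 = $41,640
Remaining days: (16 − 6) × $21,410 = $214,100
Per-day component: $41,640 + $214,100 = $255,740
Base plus per-day: $32,750 + $255,740 = $288,490
Enhancement: 150% of $288,490 = $432,735
Enhanced fine: $288,490 + $432,735 = $721,225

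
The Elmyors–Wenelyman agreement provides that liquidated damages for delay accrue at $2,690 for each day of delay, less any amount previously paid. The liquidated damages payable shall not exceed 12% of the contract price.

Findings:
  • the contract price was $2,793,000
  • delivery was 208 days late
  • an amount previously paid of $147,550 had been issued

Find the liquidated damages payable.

$335,160

Per-day damages: 208 × $2,690 = $559,520
Less amount previously paid: $559,520 − $147,550 = $411,970
Cap: 12% of $2,793,000 = $335,160
Cap at $335,160: $411,970 exceeds the cap → $335,160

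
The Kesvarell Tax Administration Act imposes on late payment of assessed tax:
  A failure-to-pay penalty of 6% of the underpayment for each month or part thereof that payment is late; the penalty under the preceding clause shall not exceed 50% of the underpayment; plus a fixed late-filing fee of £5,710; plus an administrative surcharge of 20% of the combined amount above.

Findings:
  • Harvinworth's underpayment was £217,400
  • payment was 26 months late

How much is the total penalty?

£137,292

Accrued rate: 6% × 26 = 156%, capped at 50% → 50%
Failure-to-pay penalty: 50% of £217,400 = £108,700
Penalty before surcharge: £108,700 + £5,710 = £114,410
Administrative surcharge: 20% of £114,410 = £22,882
Total penalty: £114,410 + £22,882 = £137,292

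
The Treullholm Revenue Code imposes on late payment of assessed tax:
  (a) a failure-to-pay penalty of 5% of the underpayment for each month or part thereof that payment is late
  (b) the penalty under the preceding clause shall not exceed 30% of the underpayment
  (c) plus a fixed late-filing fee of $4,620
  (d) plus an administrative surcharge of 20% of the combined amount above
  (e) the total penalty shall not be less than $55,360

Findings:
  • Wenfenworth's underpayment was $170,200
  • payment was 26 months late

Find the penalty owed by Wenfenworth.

Penalty: $66,816

Accrued rate: 5% × 26 = 130%, capped at 30% → 30%
Failure-to-pay penalty: 30% of $170,200 = $51,060
Penalty before surcharge: $51,060 + $4,620 = $55,680
Administrative surcharge: 20% of $55,680 = $11,136
Total penalty: $55,680 + $11,136 = $66,816
Minimum $55,360: $66,816 meets the minimum, no increase.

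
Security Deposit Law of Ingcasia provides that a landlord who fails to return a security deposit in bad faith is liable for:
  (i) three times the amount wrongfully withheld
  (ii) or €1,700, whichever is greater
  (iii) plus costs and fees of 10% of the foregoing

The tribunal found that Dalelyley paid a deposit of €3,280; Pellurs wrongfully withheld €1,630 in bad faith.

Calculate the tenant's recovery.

Trebled: 3 × €1,630 = €4,890
Minimum €1,700: €4,890 meets the minimum, no increase.
Costs and fees: 10% of €4,890 = €489
Total recovery: €4,890 + €489 = €5,379

Recovery: €5,379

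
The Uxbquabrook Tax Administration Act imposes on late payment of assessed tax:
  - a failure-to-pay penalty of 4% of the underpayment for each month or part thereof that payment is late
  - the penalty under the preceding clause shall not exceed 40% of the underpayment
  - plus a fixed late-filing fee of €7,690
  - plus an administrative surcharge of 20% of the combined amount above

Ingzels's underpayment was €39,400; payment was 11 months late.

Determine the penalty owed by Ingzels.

Accrued rate: 4% × 11 = 44%, capped at 40% → 40%
Failure-to-pay penalty: 40% of €39,400 = €15,760
Penalty before surcharge: €15,760 + €7,690 = €23,450
Administrative surcharge: 20% of €23,450 = €4,690
Total penalty: €23,450 + €4,690 = €28,140

€28,140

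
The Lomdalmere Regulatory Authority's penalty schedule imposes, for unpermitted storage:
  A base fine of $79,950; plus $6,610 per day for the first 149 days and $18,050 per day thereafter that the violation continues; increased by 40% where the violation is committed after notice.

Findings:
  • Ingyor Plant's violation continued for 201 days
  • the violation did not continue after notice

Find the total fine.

First 149 days: 149 × $6,610 = $984,890
Remaining days: (201 − 149) × $18,050 = $938,600
Per-day component: $984,890 + $938,600 = $1,923,490
Base plus per-day: $79,950 + $1,923,490 = $2,003,440
The violation did not continue after notice: no 40% increase.

$2,003,440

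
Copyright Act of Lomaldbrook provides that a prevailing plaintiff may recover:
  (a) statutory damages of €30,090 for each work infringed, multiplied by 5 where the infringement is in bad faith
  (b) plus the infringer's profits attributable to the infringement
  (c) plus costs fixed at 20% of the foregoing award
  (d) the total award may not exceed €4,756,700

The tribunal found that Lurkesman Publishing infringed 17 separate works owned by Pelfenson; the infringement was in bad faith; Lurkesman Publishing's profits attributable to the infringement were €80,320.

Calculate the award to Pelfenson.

Statutory damages: 17 × €30,090 = €511,530
Multiplied by 5: 5 × €511,530 = €2,557,650
Combined award: €2,557,650 + €80,320 = €2,637,970
Costs: 20% of €2,637,970 = €527,594
Award plus costs: €2,637,970 + €527,594 = €3,165,564
Cap at €4,756,700: €3,165,564 is within the cap, no reduction.

€3,165,564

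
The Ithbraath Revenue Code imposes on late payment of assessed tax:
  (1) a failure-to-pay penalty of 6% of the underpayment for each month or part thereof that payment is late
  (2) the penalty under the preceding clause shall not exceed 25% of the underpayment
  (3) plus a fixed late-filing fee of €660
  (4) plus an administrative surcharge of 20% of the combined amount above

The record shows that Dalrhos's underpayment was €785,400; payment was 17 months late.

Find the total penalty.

€236,412

Accrued rate: 6% × 17 = 102%, capped at 25% → 25%
Failure-to-pay penalty: 25% of €785,400 = €196,350
Penalty before surcharge: €196,350 + €660 = €197,010
Administrative surcharge: 20% of €197,010 = €39,402
Total penalty: €197,010 + €39,402 = €236,412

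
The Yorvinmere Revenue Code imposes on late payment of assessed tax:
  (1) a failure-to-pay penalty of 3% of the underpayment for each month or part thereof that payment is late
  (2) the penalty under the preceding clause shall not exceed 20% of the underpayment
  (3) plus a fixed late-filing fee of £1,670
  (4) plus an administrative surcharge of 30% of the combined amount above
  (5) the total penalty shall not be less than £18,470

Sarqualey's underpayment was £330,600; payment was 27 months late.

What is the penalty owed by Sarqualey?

Penalty: £88,127

Accrued rate: 3% × 27 = 81%, capped at 20% → 20%
Failure-to-pay penalty: 20% of £330,600 = £66,120
Penalty before surcharge: £66,120 + £1,670 = £67,790
Administrative surcharge: 30% of £67,790 = £20,337
Total penalty: £67,790 + £20,337 = £88,127
Minimum £18,470: £88,127 meets the minimum, no increase.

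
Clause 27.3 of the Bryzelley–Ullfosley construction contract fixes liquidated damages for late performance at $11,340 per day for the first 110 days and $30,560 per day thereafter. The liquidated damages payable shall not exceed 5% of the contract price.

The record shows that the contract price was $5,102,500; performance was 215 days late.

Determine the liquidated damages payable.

First 110 days: 110 × $11,340 = $1,247,400
Remaining days: (215 − 110) × $30,560 = $3,208,800
Accrued per-day damages: $1,247,400 + $3,208,800 = $4,456,200
Cap: 5% of $5,102,500 = $255,125
Cap at $255,125: $4,456,200 exceeds the cap → $255,125

$255,125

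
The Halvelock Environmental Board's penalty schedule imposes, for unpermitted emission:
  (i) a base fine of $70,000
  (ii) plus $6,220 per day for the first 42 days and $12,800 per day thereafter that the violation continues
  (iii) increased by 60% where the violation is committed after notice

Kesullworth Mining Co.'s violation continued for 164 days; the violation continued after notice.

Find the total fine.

$3,028,544

First 42 days: 42 × $6,220 = $261,240
Remaining days: (164 − 42) × $12,800 = $1,561,600
Per-day component: $261,240 + $1,561,600 = $1,822,840
Base plus per-day: $70,000 + $1,822,840 = $1,892,840
Enhancement: 60% of $1,892,840 = $1,135,704
Enhanced fine: $1,892,840 + $1,135,704 = $3,028,544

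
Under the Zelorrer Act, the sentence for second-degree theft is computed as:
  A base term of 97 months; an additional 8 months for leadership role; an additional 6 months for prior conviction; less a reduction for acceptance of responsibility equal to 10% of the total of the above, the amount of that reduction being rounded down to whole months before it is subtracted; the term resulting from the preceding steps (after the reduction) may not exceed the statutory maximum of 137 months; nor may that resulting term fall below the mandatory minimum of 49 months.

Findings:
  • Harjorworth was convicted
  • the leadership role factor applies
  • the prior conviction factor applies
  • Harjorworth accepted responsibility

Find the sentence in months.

100 months

Leadership role enhancement: +8 months
Prior conviction enhancement: +6 months
Adjusted term: 97 months + 8 months + 6 months = 111 months
Acceptance of responsibility reduction: 10% of 111 months = 11 months (rounded down)
After reduction: 111 − 11 = 100 months
Cap at 137 months: 100 months is within the cap, no reduction.
Minimum 49 months: 100 months meets the minimum, no increase.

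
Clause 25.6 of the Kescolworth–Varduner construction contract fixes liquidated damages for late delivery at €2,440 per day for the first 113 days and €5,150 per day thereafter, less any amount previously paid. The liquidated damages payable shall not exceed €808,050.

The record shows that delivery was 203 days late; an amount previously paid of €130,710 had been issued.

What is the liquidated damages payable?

€608,510

First 113 days: 113 × €2,440 = €275,720
Remaining days: (203 − 113) × €5,150 = €463,500
Accrued per-day damages: €275,720 + €463,500 = €739,220
Less amount previously paid: €739,220 − €130,710 = €608,510
Cap at €808,050: €608,510 is within the cap, no reduction.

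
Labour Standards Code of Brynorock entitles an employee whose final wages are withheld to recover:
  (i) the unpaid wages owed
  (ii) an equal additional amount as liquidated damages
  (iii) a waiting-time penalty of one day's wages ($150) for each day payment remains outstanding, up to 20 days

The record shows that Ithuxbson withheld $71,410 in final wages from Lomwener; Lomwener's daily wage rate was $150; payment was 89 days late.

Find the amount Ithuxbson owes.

$145,820

Liquidated damages (equal amount): $71,410
Penalty days: min(89, 20) = 20
Waiting-time penalty: 20 × $150 = $3,000
Total award: $71,410 + $71,410 + $3,000 = $145,820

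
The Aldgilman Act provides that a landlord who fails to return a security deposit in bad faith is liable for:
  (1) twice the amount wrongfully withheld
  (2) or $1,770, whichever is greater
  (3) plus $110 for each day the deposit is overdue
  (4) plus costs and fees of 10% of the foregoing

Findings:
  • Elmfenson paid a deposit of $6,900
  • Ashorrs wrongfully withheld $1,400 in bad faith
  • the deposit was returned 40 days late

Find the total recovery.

$7,920

Doubled: 2 × $1,400 = $2,800
Minimum $1,770: $2,800 meets the minimum, no increase.
Late-return penalty: 40 × $110 = $4,400
Damages plus late penalty: $2,800 + $4,400 = $7,200
Costs and fees: 10% of $7,200 = $720
Total recovery: $7,200 + $720 = $7,920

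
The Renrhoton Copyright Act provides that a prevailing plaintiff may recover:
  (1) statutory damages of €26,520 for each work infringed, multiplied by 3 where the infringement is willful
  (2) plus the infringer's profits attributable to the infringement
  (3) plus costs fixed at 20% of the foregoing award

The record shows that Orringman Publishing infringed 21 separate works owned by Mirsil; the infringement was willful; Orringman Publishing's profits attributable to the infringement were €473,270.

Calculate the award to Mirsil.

€2,572,836

Statutory damages: 21 × €26,520 = €556,920
Trebled: 3 × €556,920 = €1,670,760
Combined award: €1,670,760 + €473,270 = €2,144,030
Costs: 20% of €2,144,030 = €428,806
Award plus costs: €2,144,030 + €428,806 = €2,572,836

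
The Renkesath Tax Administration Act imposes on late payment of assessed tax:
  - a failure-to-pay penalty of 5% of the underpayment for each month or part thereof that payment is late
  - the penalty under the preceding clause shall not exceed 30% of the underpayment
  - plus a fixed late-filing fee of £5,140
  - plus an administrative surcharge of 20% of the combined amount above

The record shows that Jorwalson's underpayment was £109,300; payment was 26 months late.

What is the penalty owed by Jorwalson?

£45,516

Accrued rate: 5% × 26 = 130%, capped at 30% → 30%
Failure-to-pay penalty: 30% of £109,300 = £32,790
Penalty before surcharge: £32,790 + £5,140 = £37,930
Administrative surcharge: 20% of £37,930 = £7,586
Total penalty: £37,930 + £7,586 = £45,516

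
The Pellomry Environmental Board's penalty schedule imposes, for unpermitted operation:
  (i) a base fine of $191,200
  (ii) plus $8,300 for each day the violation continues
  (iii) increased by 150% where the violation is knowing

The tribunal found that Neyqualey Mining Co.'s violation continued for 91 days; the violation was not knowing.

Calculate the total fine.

$946,500

Per-day component: 91 × $8,300 = $755,300
Base plus per-day: $191,200 + $755,300 = $946,500
The violation was not knowing: no 150% increase.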